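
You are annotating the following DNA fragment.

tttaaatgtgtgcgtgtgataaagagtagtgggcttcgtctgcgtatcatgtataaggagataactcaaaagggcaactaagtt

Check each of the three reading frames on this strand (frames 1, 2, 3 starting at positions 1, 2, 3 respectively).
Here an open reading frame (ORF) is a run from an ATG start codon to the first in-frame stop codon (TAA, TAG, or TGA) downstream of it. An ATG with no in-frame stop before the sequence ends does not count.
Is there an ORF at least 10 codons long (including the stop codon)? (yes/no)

Frame 1: TTT AAA TGT GTG CGT GTG ATA AAG AGT AGT GGG CTT CGT CTG CGT ATC ATG TAT AAG GAG ATA ACT CAA AAG GGC AAC TAA GTT — ATG at 49, stop TAA at 79 → 33 nt.
Frame 2: TTA AAT GTG TGC GTG TGA TAA AGA GTA GTG GGC TTC GTC TGC GTA TCA TGT ATA AGG AGA TAA CTC AAA AGG GCA ACT AAG — no ATG→stop ORF.
Frame 3: TAA ATG TGT GCG TGT GAT AAA GAG TAG TGG GCT TCG TCT GCG TAT CAT GTA TAA GGA GAT AAC TCA AAA GGG CAA CTA AGT — ATG at 6, stop TAG at 27 → 24 nt.
Frame 1 has an ORF of 11 codons (positions 49–81) ≥ 10, so yes.

yes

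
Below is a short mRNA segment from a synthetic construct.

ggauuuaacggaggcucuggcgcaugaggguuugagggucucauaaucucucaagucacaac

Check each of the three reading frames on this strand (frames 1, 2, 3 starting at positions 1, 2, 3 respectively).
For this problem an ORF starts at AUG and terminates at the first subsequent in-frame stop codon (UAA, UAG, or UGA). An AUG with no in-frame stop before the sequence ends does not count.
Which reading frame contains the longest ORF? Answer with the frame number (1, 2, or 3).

3

Frame 1: GGA UUU AAC GGA GGC UCU GGC GCA UGA GGG UUU GAG GGU CUC AUA AUC UCU CAA GUC ACA — no AUG→stop ORF.
Frame 2: GAU UUA ACG GAG GCU CUG GCG CAU GAG GGU UUG AGG GUC UCA UAA UCU CUC AAG UCA CAA — no AUG→stop ORF.
Frame 3: AUU UAA CGG AGG CUC UGG CGC AUG AGG GUU UGA GGG UCU CAU AAU CUC UCA AGU CAC AAC — AUG at 24, stop UGA at 33 → 12 nt.
Longest ORF is 12 nt in frame 3 (positions 24–35).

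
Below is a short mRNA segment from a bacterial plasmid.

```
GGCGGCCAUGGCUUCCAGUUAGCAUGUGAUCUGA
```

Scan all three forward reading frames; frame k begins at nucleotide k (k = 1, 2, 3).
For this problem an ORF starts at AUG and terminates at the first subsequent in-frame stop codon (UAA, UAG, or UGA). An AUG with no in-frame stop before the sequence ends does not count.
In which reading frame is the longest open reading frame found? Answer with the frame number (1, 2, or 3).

2

Frame 1: GGC GGC CAU GGC UUC CAG UUA GCA UGU GAU CUG — no AUG→stop ORF.
Frame 2: GCG GCC AUG GCU UCC AGU UAG CAU GUG AUC UGA — AUG at 8, stop UAG at 20 → 15 nt.
Frame 3: CGG CCA UGG CUU CCA GUU AGC AUG UGA UCU — AUG at 24, stop UGA at 27 → 6 nt.
Longest ORF is 15 nt in frame 2 (positions 8–22).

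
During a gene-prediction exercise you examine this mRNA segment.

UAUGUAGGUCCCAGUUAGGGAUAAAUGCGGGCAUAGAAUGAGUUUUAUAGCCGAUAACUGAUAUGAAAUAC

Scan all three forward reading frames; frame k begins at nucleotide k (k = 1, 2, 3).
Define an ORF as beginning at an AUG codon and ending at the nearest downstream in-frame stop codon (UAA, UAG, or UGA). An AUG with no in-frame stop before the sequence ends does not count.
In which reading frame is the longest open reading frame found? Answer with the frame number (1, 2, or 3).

2

Frame 1: UAU GUA GGU CCC AGU UAG GGA UAA AUG CGG GCA UAG AAU GAG UUU UAU AGC CGA UAA CUG AUA UGA AAU — AUG at 25, stop UAG at 34 → 12 nt.
Frame 2: AUG UAG GUC CCA GUU AGG GAU AAA UGC GGG CAU AGA AUG AGU UUU AUA GCC GAU AAC UGA UAU GAA AUA — AUG at 2, stop UAG at 5 → 6 nt; AUG at 38, stop UGA at 59 → 24 nt.
Frame 3: UGU AGG UCC CAG UUA GGG AUA AAU GCG GGC AUA GAA UGA GUU UUA UAG CCG AUA ACU GAU AUG AAA UAC — no AUG→stop ORF.
Longest ORF is 24 nt in frame 2 (positions 38–61).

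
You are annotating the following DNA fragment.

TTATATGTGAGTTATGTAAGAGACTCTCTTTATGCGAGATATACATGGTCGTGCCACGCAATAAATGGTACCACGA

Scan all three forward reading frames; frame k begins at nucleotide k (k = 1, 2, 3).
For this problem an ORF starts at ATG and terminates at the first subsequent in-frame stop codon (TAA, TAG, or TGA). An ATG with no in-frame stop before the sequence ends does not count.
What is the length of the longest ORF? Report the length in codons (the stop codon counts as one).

11

Frame 1: TTA TAT GTG AGT TAT GTA AGA GAC TCT CTT TAT GCG AGA TAT ACA TGG TCG TGC CAC GCA ATA AAT GGT ACC ACG — no ATG→stop ORF.
Frame 2: TAT ATG TGA GTT ATG TAA GAG ACT CTC TTT ATG CGA GAT ATA CAT GGT CGT GCC ACG CAA TAA ATG GTA CCA CGA — ATG at 5, stop TGA at 8 → 6 nt; ATG at 14, stop TAA at 17 → 6 nt; ATG at 32, stop TAA at 62 → 33 nt.
Frame 3: ATA TGT GAG TTA TGT AAG AGA CTC TCT TTA TGC GAG ATA TAC ATG GTC GTG CCA CGC AAT AAA TGG TAC CAC — no ATG→stop ORF.
Longest: frame 2, positions 32–64, 33 nt = 11 codons = 10 aa. → 11 codons.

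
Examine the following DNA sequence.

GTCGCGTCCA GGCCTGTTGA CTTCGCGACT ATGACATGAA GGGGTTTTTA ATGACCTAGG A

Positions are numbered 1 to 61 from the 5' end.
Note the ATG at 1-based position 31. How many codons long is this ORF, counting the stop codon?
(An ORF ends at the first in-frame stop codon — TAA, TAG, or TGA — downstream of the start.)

3

Codons from position 31: ATG (31–33), ACA (34–36), TGA (37–39).
TGA is the first in-frame stop; that's 3 codons including the stop.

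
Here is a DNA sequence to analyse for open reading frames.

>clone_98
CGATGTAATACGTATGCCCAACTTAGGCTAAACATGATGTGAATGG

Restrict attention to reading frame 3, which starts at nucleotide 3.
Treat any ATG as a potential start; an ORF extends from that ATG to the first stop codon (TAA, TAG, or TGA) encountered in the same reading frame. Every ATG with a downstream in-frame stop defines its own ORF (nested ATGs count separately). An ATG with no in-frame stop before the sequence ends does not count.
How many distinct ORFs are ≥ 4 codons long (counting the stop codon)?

0

Frame 3: ATG TAA TAC GTA TGC CCA ACT TAG GCT AAA CAT GAT GTG AAT — ATG at 3, stop TAA at 6 → 6 nt.
No ORF reaches 4 codons. Count = 0.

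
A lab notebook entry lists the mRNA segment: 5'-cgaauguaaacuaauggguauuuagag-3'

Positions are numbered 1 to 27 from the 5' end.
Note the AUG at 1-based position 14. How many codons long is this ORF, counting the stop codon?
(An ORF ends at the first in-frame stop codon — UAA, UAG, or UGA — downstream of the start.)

4

Codons from position 14: AUG (14–16), GGU (17–19), AUU (20–22), UAG (23–25).
UAG is the first in-frame stop; that's 4 codons including the stop.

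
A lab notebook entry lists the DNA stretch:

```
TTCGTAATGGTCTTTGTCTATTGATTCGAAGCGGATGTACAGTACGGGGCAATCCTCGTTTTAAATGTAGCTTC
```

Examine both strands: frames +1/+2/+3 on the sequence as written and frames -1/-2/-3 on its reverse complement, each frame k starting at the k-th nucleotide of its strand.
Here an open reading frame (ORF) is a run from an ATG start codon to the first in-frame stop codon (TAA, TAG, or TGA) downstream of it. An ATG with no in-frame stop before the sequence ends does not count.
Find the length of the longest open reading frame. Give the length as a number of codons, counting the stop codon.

10

Reverse complement (5'→3'): GAAGCTACATTTAAAACGAGGATTGCCCCGTACTGTACATCCGCTTCGAATCAATAGACAAAGACCATTACGAA
Frame +1: TTC GTA ATG GTC TTT GTC TAT TGA TTC GAA GCG GAT GTA CAG TAC GGG GCA ATC CTC GTT TTA AAT GTA GCT — ATG at 7, stop TGA at 22 → 18 nt.
Frame +2: TCG TAA TGG TCT TTG TCT ATT GAT TCG AAG CGG ATG TAC AGT ACG GGG CAA TCC TCG TTT TAA ATG TAG CTT — ATG at 35, stop TAA at 62 → 30 nt; ATG at 65, stop TAG at 68 → 6 nt.
Frame +3: CGT AAT GGT CTT TGT CTA TTG ATT CGA AGC GGA TGT ACA GTA CGG GGC AAT CCT CGT TTT AAA TGT AGC TTC — no ATG→stop ORF.
Frame -1: GAA GCT ACA TTT AAA ACG AGG ATT GCC CCG TAC TGT ACA TCC GCT TCG AAT CAA TAG ACA AAG ACC ATT ACG — no ATG→stop ORF.
Frame -2: AAG CTA CAT TTA AAA CGA GGA TTG CCC CGT ACT GTA CAT CCG CTT CGA ATC AAT AGA CAA AGA CCA TTA CGA — no ATG→stop ORF.
Frame -3: AGC TAC ATT TAA AAC GAG GAT TGC CCC GTA CTG TAC ATC CGC TTC GAA TCA ATA GAC AAA GAC CAT TAC GAA — no ATG→stop ORF.
Longest: frame +2, positions 35–64, 30 nt = 10 codons = 9 aa. → 10 codons.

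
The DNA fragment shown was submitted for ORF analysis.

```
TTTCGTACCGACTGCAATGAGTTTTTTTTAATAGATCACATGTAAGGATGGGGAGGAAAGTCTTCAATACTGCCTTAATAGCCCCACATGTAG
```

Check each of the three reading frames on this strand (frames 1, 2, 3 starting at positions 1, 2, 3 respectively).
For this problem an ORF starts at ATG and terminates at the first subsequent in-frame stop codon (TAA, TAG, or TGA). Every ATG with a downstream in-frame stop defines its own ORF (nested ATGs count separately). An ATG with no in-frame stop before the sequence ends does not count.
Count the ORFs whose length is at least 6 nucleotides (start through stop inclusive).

3

Frame 1: TTT CGT ACC GAC TGC AAT GAG TTT TTT TTA ATA GAT CAC ATG TAA GGA TGG GGA GGA AAG TCT TCA ATA CTG CCT TAA TAG CCC CAC ATG TAG — ATG at 40, stop TAA at 43 → 6 nt; ATG at 88, stop TAG at 91 → 6 nt.
Frame 2: TTC GTA CCG ACT GCA ATG AGT TTT TTT TAA TAG ATC ACA TGT AAG GAT GGG GAG GAA AGT CTT CAA TAC TGC CTT AAT AGC CCC ACA TGT — ATG at 17, stop TAA at 29 → 15 nt.
Frame 3: TCG TAC CGA CTG CAA TGA GTT TTT TTT AAT AGA TCA CAT GTA AGG ATG GGG AGG AAA GTC TTC AAT ACT GCC TTA ATA GCC CCA CAT GTA — no ATG→stop ORF.
ORFs ≥ 6 nucleotides: frame 1 40–45 (6 nucleotides), frame 1 88–93 (6 nucleotides), frame 2 17–31 (15 nucleotides). Count = 3.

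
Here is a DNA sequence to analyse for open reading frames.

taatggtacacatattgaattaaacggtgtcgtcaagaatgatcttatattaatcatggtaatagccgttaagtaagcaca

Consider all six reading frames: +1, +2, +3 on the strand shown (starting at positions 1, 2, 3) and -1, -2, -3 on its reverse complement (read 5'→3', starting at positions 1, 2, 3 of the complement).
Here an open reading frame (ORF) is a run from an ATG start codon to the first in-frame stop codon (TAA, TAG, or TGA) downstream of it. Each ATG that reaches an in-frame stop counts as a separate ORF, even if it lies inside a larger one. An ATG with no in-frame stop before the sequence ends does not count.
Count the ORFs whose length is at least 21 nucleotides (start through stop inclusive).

Reverse complement (5'→3'): TGTGCTTACTTAACGGCTATTACCATGATTAATATAAGATCATTCTTGACGACACCGTTTAATTCAATATGTGTACCATTA
Frame +1: TAA TGG TAC ACA TAT TGA ATT AAA CGG TGT CGT CAA GAA TGA TCT TAT ATT AAT CAT GGT AAT AGC CGT TAA GTA AGC ACA — no ATG→stop ORF.
Frame +2: AAT GGT ACA CAT ATT GAA TTA AAC GGT GTC GTC AAG AAT GAT CTT ATA TTA ATC ATG GTA ATA GCC GTT AAG TAA GCA — ATG at 56, stop TAA at 74 → 21 nt.
Frame +3: ATG GTA CAC ATA TTG AAT TAA ACG GTG TCG TCA AGA ATG ATC TTA TAT TAA TCA TGG TAA TAG CCG TTA AGT AAG CAC — ATG at 3, stop TAA at 21 → 21 nt; ATG at 39, stop TAA at 51 → 15 nt.
Frame -1: TGT GCT TAC TTA ACG GCT ATT ACC ATG ATT AAT ATA AGA TCA TTC TTG ACG ACA CCG TTT AAT TCA ATA TGT GTA CCA TTA — no ATG→stop ORF.
Frame -2: GTG CTT ACT TAA CGG CTA TTA CCA TGA TTA ATA TAA GAT CAT TCT TGA CGA CAC CGT TTA ATT CAA TAT GTG TAC CAT — no ATG→stop ORF.
Frame -3: TGC TTA CTT AAC GGC TAT TAC CAT GAT TAA TAT AAG ATC ATT CTT GAC GAC ACC GTT TAA TTC AAT ATG TGT ACC ATT — no ATG→stop ORF.
ORFs ≥ 21 nucleotides: frame +2 56–76 (21 nucleotides), frame +3 3–23 (21 nucleotides). Count = 2.

2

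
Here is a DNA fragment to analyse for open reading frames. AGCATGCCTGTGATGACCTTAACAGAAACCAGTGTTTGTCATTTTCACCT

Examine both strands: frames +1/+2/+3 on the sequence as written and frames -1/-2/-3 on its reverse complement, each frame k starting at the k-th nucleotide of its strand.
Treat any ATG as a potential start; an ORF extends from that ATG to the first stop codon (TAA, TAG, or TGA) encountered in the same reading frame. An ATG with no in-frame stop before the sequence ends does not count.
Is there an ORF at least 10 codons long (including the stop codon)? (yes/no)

no

Reverse complement (5'→3'): AGGTGAAAATGACAAACACTGGTTTCTGTTAAGGTCATCACAGGCATGCT
Frame +1: AGC ATG CCT GTG ATG ACC TTA ACA GAA ACC AGT GTT TGT CAT TTT CAC — no ATG→stop ORF.
Frame +2: GCA TGC CTG TGA TGA CCT TAA CAG AAA CCA GTG TTT GTC ATT TTC ACC — no ATG→stop ORF.
Frame +3: CAT GCC TGT GAT GAC CTT AAC AGA AAC CAG TGT TTG TCA TTT TCA CCT — no ATG→stop ORF.
Frame -1: AGG TGA AAA TGA CAA ACA CTG GTT TCT GTT AAG GTC ATC ACA GGC ATG — no ATG→stop ORF.
Frame -2: GGT GAA AAT GAC AAA CAC TGG TTT CTG TTA AGG TCA TCA CAG GCA TGC — no ATG→stop ORF.
Frame -3: GTG AAA ATG ACA AAC ACT GGT TTC TGT TAA GGT CAT CAC AGG CAT GCT — ATG at 9, stop TAA at 30 → 24 nt.
Largest ORF found is 8 codons < 10, so no.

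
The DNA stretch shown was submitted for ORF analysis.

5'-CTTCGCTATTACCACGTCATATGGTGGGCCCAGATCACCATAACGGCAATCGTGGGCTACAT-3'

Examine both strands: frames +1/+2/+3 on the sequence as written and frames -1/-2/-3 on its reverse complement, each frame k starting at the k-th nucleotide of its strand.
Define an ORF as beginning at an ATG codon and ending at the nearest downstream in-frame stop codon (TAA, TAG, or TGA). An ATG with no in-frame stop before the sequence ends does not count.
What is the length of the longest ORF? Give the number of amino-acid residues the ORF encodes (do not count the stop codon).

10

Reverse complement (5'→3'): ATGTAGCCCACGATTGCCGTTATGGTGATCTGGGCCCACCATATGACGTGGTAATAGCGAAG
Frame +1: CTT CGC TAT TAC CAC GTC ATA TGG TGG GCC CAG ATC ACC ATA ACG GCA ATC GTG GGC TAC — no ATG→stop ORF.
Frame +2: TTC GCT ATT ACC ACG TCA TAT GGT GGG CCC AGA TCA CCA TAA CGG CAA TCG TGG GCT ACA — no ATG→stop ORF.
Frame +3: TCG CTA TTA CCA CGT CAT ATG GTG GGC CCA GAT CAC CAT AAC GGC AAT CGT GGG CTA CAT — no ATG→stop ORF.
Frame -1: ATG TAG CCC ACG ATT GCC GTT ATG GTG ATC TGG GCC CAC CAT ATG ACG TGG TAA TAG CGA — ATG at 1, stop TAG at 4 → 6 nt; ATG at 22, stop TAA at 52 → 33 nt; ATG at 43, stop TAA at 52 → 12 nt.
Frame -2: TGT AGC CCA CGA TTG CCG TTA TGG TGA TCT GGG CCC ACC ATA TGA CGT GGT AAT AGC GAA — no ATG→stop ORF.
Frame -3: GTA GCC CAC GAT TGC CGT TAT GGT GAT CTG GGC CCA CCA TAT GAC GTG GTA ATA GCG AAG — no ATG→stop ORF.
Longest: frame -1, positions 22–54, 33 nt = 11 codons = 10 aa. → 10 amino acids.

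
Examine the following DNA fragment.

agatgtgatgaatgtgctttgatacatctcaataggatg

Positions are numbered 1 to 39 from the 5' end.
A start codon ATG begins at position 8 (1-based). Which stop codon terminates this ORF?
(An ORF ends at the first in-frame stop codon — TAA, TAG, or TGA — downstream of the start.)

TGA

Codons from position 8: ATG (8–10), AAT (11–13), GTG (14–16), CTT (17–19), TGA (20–22).
The first in-frame stop codon is TGA.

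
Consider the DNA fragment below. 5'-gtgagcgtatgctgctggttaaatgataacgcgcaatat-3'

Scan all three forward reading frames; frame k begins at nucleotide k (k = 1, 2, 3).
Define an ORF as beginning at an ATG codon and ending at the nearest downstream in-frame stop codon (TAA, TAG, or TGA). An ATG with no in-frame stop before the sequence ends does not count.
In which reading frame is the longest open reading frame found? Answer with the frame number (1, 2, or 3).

Frame 1: GTG AGC GTA TGC TGC TGG TTA AAT GAT AAC GCG CAA TAT — no ATG→stop ORF.
Frame 2: TGA GCG TAT GCT GCT GGT TAA ATG ATA ACG CGC AAT — no ATG→stop ORF.
Frame 3: GAG CGT ATG CTG CTG GTT AAA TGA TAA CGC GCA ATA — ATG at 9, stop TGA at 24 → 18 nt.
Longest ORF is 18 nt in frame 3 (positions 9–26).

3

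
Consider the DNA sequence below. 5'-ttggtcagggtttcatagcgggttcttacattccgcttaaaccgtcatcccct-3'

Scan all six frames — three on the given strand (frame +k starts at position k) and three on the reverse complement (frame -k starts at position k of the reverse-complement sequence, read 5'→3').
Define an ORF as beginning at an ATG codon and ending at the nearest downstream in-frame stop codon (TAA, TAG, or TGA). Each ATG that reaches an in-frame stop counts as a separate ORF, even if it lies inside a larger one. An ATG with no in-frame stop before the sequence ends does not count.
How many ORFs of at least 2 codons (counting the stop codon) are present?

3

Reverse complement (5'→3'): AGGGGATGACGGTTTAAGCGGAATGTAAGAACCCGCTATGAAACCCTGACCAA
Frame +1: TTG GTC AGG GTT TCA TAG CGG GTT CTT ACA TTC CGC TTA AAC CGT CAT CCC — no ATG→stop ORF.
Frame +2: TGG TCA GGG TTT CAT AGC GGG TTC TTA CAT TCC GCT TAA ACC GTC ATC CCC — no ATG→stop ORF.
Frame +3: GGT CAG GGT TTC ATA GCG GGT TCT TAC ATT CCG CTT AAA CCG TCA TCC CCT — no ATG→stop ORF.
Frame -1: AGG GGA TGA CGG TTT AAG CGG AAT GTA AGA ACC CGC TAT GAA ACC CTG ACC — no ATG→stop ORF.
Frame -2: GGG GAT GAC GGT TTA AGC GGA ATG TAA GAA CCC GCT ATG AAA CCC TGA CCA — ATG at 23, stop TAA at 26 → 6 nt; ATG at 38, stop TGA at 47 → 12 nt.
Frame -3: GGG ATG ACG GTT TAA GCG GAA TGT AAG AAC CCG CTA TGA AAC CCT GAC CAA — ATG at 6, stop TAA at 15 → 12 nt.
ORFs ≥ 2 codons: frame -2 23–28 (2 codons), frame -2 38–49 (4 codons), frame -3 6–17 (4 codons). Count = 3.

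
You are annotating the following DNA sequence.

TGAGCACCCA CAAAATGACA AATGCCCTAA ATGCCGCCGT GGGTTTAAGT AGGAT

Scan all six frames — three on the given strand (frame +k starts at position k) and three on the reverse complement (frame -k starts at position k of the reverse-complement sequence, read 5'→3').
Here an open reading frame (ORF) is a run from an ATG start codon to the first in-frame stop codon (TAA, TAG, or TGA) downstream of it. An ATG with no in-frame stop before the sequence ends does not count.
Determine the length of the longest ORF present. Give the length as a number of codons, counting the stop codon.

Reverse complement (5'→3'): ATCCTACTTAAACCCACGGCGGCATTTAGGGCATTTGTCATTTTGTGGGTGCTCA
Frame +1: TGA GCA CCC ACA AAA TGA CAA ATG CCC TAA ATG CCG CCG TGG GTT TAA GTA GGA — ATG at 22, stop TAA at 28 → 9 nt; ATG at 31, stop TAA at 46 → 18 nt.
Frame +2: GAG CAC CCA CAA AAT GAC AAA TGC CCT AAA TGC CGC CGT GGG TTT AAG TAG GAT — no ATG→stop ORF.
Frame +3: AGC ACC CAC AAA ATG ACA AAT GCC CTA AAT GCC GCC GTG GGT TTA AGT AGG — no ATG→stop ORF.
Frame -1: ATC CTA CTT AAA CCC ACG GCG GCA TTT AGG GCA TTT GTC ATT TTG TGG GTG CTC — no ATG→stop ORF.
Frame -2: TCC TAC TTA AAC CCA CGG CGG CAT TTA GGG CAT TTG TCA TTT TGT GGG TGC TCA — no ATG→stop ORF.
Frame -3: CCT ACT TAA ACC CAC GGC GGC ATT TAG GGC ATT TGT CAT TTT GTG GGT GCT — no ATG→stop ORF.
Longest: frame +1, positions 31–48, 18 nt = 6 codons = 5 aa. → 6 codons.

6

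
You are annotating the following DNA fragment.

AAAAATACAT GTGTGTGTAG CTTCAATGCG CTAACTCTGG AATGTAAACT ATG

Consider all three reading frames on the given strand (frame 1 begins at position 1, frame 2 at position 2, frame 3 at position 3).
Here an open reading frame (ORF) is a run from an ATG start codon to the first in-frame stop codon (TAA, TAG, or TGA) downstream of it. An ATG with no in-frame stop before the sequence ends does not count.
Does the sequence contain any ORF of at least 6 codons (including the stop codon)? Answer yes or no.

no

Frame 1: AAA AAT ACA TGT GTG TGT AGC TTC AAT GCG CTA ACT CTG GAA TGT AAA CTA — no ATG→stop ORF.
Frame 2: AAA ATA CAT GTG TGT GTA GCT TCA ATG CGC TAA CTC TGG AAT GTA AAC TAT — ATG at 26, stop TAA at 32 → 9 nt.
Frame 3: AAA TAC ATG TGT GTG TAG CTT CAA TGC GCT AAC TCT GGA ATG TAA ACT ATG — ATG at 9, stop TAG at 18 → 12 nt; ATG at 42, stop TAA at 45 → 6 nt.
Largest ORF found is 4 codons < 6, so no.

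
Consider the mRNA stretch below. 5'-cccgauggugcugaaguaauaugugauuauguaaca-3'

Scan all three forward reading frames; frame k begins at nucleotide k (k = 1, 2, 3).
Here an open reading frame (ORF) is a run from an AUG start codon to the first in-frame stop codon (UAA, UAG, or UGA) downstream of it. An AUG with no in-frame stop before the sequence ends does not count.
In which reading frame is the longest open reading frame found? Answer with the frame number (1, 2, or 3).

Frame 1: CCC GAU GGU GCU GAA GUA AUA UGU GAU UAU GUA ACA — no AUG→stop ORF.
Frame 2: CCG AUG GUG CUG AAG UAA UAU GUG AUU AUG UAA — AUG at 5, stop UAA at 17 → 15 nt; AUG at 29, stop UAA at 32 → 6 nt.
Frame 3: CGA UGG UGC UGA AGU AAU AUG UGA UUA UGU AAC — AUG at 21, stop UGA at 24 → 6 nt.
Longest ORF is 15 nt in frame 2 (positions 5–19).

2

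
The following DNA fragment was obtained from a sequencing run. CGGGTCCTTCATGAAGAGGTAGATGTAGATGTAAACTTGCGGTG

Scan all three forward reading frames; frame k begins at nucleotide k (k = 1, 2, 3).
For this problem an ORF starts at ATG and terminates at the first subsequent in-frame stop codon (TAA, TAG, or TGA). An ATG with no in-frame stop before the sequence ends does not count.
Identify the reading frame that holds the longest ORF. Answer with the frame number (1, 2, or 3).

2

Frame 1: CGG GTC CTT CAT GAA GAG GTA GAT GTA GAT GTA AAC TTG CGG — no ATG→stop ORF.
Frame 2: GGG TCC TTC ATG AAG AGG TAG ATG TAG ATG TAA ACT TGC GGT — ATG at 11, stop TAG at 20 → 12 nt; ATG at 23, stop TAG at 26 → 6 nt; ATG at 29, stop TAA at 32 → 6 nt.
Frame 3: GGT CCT TCA TGA AGA GGT AGA TGT AGA TGT AAA CTT GCG GTG — no ATG→stop ORF.
Longest ORF is 12 nt in frame 2 (positions 11–22).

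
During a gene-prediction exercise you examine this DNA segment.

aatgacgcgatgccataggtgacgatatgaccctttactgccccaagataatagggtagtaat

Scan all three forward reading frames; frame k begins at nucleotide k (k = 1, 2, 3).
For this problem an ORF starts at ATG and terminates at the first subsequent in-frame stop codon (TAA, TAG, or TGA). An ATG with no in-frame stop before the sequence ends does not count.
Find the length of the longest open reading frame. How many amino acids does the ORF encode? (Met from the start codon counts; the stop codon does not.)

10

Frame 1: AAT GAC GCG ATG CCA TAG GTG ACG ATA TGA CCC TTT ACT GCC CCA AGA TAA TAG GGT AGT AAT — ATG at 10, stop TAG at 16 → 9 nt.
Frame 2: ATG ACG CGA TGC CAT AGG TGA CGA TAT GAC CCT TTA CTG CCC CAA GAT AAT AGG GTA GTA — ATG at 2, stop TGA at 20 → 21 nt.
Frame 3: TGA CGC GAT GCC ATA GGT GAC GAT ATG ACC CTT TAC TGC CCC AAG ATA ATA GGG TAG TAA — ATG at 27, stop TAG at 57 → 33 nt.
Longest: frame 3, positions 27–59, 33 nt = 11 codons = 10 aa. → 10 amino acids.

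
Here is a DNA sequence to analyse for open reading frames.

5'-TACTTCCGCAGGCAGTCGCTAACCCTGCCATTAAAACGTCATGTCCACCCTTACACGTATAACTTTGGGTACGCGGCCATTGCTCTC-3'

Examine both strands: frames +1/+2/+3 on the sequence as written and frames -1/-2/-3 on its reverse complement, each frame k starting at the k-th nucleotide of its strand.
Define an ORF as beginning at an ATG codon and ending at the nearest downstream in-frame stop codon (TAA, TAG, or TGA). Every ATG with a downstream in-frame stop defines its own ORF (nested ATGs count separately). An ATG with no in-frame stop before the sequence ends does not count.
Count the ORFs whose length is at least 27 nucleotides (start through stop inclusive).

Reverse complement (5'→3'): GAGAGCAATGGCCGCGTACCCAAAGTTATACGTGTAAGGGTGGACATGACGTTTTAATGGCAGGGTTAGCGACTGCCTGCGGAAGTA
Frame +1: TAC TTC CGC AGG CAG TCG CTA ACC CTG CCA TTA AAA CGT CAT GTC CAC CCT TAC ACG TAT AAC TTT GGG TAC GCG GCC ATT GCT CTC — no ATG→stop ORF.
Frame +2: ACT TCC GCA GGC AGT CGC TAA CCC TGC CAT TAA AAC GTC ATG TCC ACC CTT ACA CGT ATA ACT TTG GGT ACG CGG CCA TTG CTC — no ATG→stop ORF.
Frame +3: CTT CCG CAG GCA GTC GCT AAC CCT GCC ATT AAA ACG TCA TGT CCA CCC TTA CAC GTA TAA CTT TGG GTA CGC GGC CAT TGC TCT — no ATG→stop ORF.
Frame -1: GAG AGC AAT GGC CGC GTA CCC AAA GTT ATA CGT GTA AGG GTG GAC ATG ACG TTT TAA TGG CAG GGT TAG CGA CTG CCT GCG GAA GTA — ATG at 46, stop TAA at 55 → 12 nt.
Frame -2: AGA GCA ATG GCC GCG TAC CCA AAG TTA TAC GTG TAA GGG TGG ACA TGA CGT TTT AAT GGC AGG GTT AGC GAC TGC CTG CGG AAG — ATG at 8, stop TAA at 35 → 30 nt.
Frame -3: GAG CAA TGG CCG CGT ACC CAA AGT TAT ACG TGT AAG GGT GGA CAT GAC GTT TTA ATG GCA GGG TTA GCG ACT GCC TGC GGA AGT — no ATG→stop ORF.
ORFs ≥ 27 nucleotides: frame -2 8–37 (30 nucleotides). Count = 1.

1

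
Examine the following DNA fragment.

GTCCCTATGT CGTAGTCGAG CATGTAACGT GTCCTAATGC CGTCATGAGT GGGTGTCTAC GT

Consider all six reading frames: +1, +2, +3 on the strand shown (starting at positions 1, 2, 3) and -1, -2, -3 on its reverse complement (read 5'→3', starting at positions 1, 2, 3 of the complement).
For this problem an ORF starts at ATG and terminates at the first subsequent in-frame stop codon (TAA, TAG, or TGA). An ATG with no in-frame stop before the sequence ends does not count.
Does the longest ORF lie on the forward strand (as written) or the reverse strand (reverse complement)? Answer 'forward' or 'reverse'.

Reverse complement (5'→3'): ACGTAGACACCCACTCATGACGGCATTAGGACACGTTACATGCTCGACTACGACATAGGGAC
Frame +1: GTC CCT ATG TCG TAG TCG AGC ATG TAA CGT GTC CTA ATG CCG TCA TGA GTG GGT GTC TAC — ATG at 7, stop TAG at 13 → 9 nt; ATG at 22, stop TAA at 25 → 6 nt; ATG at 37, stop TGA at 46 → 12 nt.
Frame +2: TCC CTA TGT CGT AGT CGA GCA TGT AAC GTG TCC TAA TGC CGT CAT GAG TGG GTG TCT ACG — no ATG→stop ORF.
Frame +3: CCC TAT GTC GTA GTC GAG CAT GTA ACG TGT CCT AAT GCC GTC ATG AGT GGG TGT CTA CGT — no ATG→stop ORF.
Frame -1: ACG TAG ACA CCC ACT CAT GAC GGC ATT AGG ACA CGT TAC ATG CTC GAC TAC GAC ATA GGG — no ATG→stop ORF.
Frame -2: CGT AGA CAC CCA CTC ATG ACG GCA TTA GGA CAC GTT ACA TGC TCG ACT ACG ACA TAG GGA — ATG at 17, stop TAG at 56 → 42 nt.
Frame -3: GTA GAC ACC CAC TCA TGA CGG CAT TAG GAC ACG TTA CAT GCT CGA CTA CGA CAT AGG GAC — no ATG→stop ORF.
Forward-strand max 12 nt; reverse-strand max 42 nt. The reverse strand has the longer ORF.

reverse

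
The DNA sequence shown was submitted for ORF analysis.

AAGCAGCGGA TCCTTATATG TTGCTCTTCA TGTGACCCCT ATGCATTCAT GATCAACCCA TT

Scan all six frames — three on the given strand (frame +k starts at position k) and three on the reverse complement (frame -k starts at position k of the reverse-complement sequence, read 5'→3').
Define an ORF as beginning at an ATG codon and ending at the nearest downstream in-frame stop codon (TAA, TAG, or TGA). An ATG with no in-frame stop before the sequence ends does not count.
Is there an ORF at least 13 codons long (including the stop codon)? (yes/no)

Reverse complement (5'→3'): AATGGGTTGATCATGAATGCATAGGGGTCACATGAAGAGCAACATATAAGGATCCGCTGCTT
Frame +1: AAG CAG CGG ATC CTT ATA TGT TGC TCT TCA TGT GAC CCC TAT GCA TTC ATG ATC AAC CCA — no ATG→stop ORF.
Frame +2: AGC AGC GGA TCC TTA TAT GTT GCT CTT CAT GTG ACC CCT ATG CAT TCA TGA TCA ACC CAT — ATG at 41, stop TGA at 50 → 12 nt.
Frame +3: GCA GCG GAT CCT TAT ATG TTG CTC TTC ATG TGA CCC CTA TGC ATT CAT GAT CAA CCC ATT — ATG at 18, stop TGA at 33 → 18 nt; ATG at 30, stop TGA at 33 → 6 nt.
Frame -1: AAT GGG TTG ATC ATG AAT GCA TAG GGG TCA CAT GAA GAG CAA CAT ATA AGG ATC CGC TGC — ATG at 13, stop TAG at 22 → 12 nt.
Frame -2: ATG GGT TGA TCA TGA ATG CAT AGG GGT CAC ATG AAG AGC AAC ATA TAA GGA TCC GCT GCT — ATG at 2, stop TGA at 8 → 9 nt; ATG at 17, stop TAA at 47 → 33 nt; ATG at 32, stop TAA at 47 → 18 nt.
Frame -3: TGG GTT GAT CAT GAA TGC ATA GGG GTC ACA TGA AGA GCA ACA TAT AAG GAT CCG CTG CTT — no ATG→stop ORF.
Largest ORF found is 11 codons < 13, so no.

no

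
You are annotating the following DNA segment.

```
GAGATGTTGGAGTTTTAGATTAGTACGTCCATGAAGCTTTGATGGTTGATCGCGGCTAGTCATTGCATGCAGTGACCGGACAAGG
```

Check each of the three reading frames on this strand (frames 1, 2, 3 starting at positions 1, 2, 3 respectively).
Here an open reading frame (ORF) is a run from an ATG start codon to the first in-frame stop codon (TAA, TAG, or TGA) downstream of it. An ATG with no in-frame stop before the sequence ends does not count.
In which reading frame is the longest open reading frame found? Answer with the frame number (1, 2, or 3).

Frame 1: GAG ATG TTG GAG TTT TAG ATT AGT ACG TCC ATG AAG CTT TGA TGG TTG ATC GCG GCT AGT CAT TGC ATG CAG TGA CCG GAC AAG — ATG at 4, stop TAG at 16 → 15 nt; ATG at 31, stop TGA at 40 → 12 nt; ATG at 67, stop TGA at 73 → 9 nt.
Frame 2: AGA TGT TGG AGT TTT AGA TTA GTA CGT CCA TGA AGC TTT GAT GGT TGA TCG CGG CTA GTC ATT GCA TGC AGT GAC CGG ACA AGG — no ATG→stop ORF.
Frame 3: GAT GTT GGA GTT TTA GAT TAG TAC GTC CAT GAA GCT TTG ATG GTT GAT CGC GGC TAG TCA TTG CAT GCA GTG ACC GGA CAA — ATG at 42, stop TAG at 57 → 18 nt.
Longest ORF is 18 nt in frame 3 (positions 42–59).

3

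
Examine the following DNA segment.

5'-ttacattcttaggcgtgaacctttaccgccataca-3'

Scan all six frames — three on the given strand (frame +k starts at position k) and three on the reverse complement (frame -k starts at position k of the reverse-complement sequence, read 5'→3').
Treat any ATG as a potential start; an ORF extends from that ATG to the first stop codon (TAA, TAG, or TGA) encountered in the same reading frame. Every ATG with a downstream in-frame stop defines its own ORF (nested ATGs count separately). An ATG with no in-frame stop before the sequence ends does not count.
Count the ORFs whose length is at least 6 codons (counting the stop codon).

1

Reverse complement (5'→3'): TGTATGGCGGTAAAGGTTCACGCCTAAGAATGTAA
Frame +1: TTA CAT TCT TAG GCG TGA ACC TTT ACC GCC ATA — no ATG→stop ORF.
Frame +2: TAC ATT CTT AGG CGT GAA CCT TTA CCG CCA TAC — no ATG→stop ORF.
Frame +3: ACA TTC TTA GGC GTG AAC CTT TAC CGC CAT ACA — no ATG→stop ORF.
Frame -1: TGT ATG GCG GTA AAG GTT CAC GCC TAA GAA TGT — ATG at 4, stop TAA at 25 → 24 nt.
Frame -2: GTA TGG CGG TAA AGG TTC ACG CCT AAG AAT GTA — no ATG→stop ORF.
Frame -3: TAT GGC GGT AAA GGT TCA CGC CTA AGA ATG TAA — ATG at 30, stop TAA at 33 → 6 nt.
ORFs ≥ 6 codons: frame -1 4–27 (8 codons). Count = 1.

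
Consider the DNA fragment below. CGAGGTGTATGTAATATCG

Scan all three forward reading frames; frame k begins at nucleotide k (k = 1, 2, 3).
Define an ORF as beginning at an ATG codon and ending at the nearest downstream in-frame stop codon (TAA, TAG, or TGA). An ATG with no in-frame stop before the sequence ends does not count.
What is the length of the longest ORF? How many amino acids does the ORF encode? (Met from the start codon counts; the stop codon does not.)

1

Frame 1: CGA GGT GTA TGT AAT ATC — no ATG→stop ORF.
Frame 2: GAG GTG TAT GTA ATA TCG — no ATG→stop ORF.
Frame 3: AGG TGT ATG TAA TAT — ATG at 9, stop TAA at 12 → 6 nt.
Longest: frame 3, positions 9–14, 6 nt = 2 codons = 1 aa. → 1 amino acids.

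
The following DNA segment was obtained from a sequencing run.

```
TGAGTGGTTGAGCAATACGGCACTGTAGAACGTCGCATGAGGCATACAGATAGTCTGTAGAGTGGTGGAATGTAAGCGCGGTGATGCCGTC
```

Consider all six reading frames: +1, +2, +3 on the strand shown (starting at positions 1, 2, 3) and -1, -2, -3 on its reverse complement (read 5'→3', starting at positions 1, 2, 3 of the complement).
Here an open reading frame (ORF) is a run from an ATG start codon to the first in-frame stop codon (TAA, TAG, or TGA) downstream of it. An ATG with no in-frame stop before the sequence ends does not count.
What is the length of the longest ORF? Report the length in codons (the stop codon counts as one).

8

Reverse complement (5'→3'): GACGGCATCACCGCGCTTACATTCCACCACTCTACAGACTATCTGTATGCCTCATGCGACGTTCTACAGTGCCGTATTGCTCAACCACTCA
Frame +1: TGA GTG GTT GAG CAA TAC GGC ACT GTA GAA CGT CGC ATG AGG CAT ACA GAT AGT CTG TAG AGT GGT GGA ATG TAA GCG CGG TGA TGC CGT — ATG at 37, stop TAG at 58 → 24 nt; ATG at 70, stop TAA at 73 → 6 nt.
Frame +2: GAG TGG TTG AGC AAT ACG GCA CTG TAG AAC GTC GCA TGA GGC ATA CAG ATA GTC TGT AGA GTG GTG GAA TGT AAG CGC GGT GAT GCC GTC — no ATG→stop ORF.
Frame +3: AGT GGT TGA GCA ATA CGG CAC TGT AGA ACG TCG CAT GAG GCA TAC AGA TAG TCT GTA GAG TGG TGG AAT GTA AGC GCG GTG ATG CCG — no ATG→stop ORF.
Frame -1: GAC GGC ATC ACC GCG CTT ACA TTC CAC CAC TCT ACA GAC TAT CTG TAT GCC TCA TGC GAC GTT CTA CAG TGC CGT ATT GCT CAA CCA CTC — no ATG→stop ORF.
Frame -2: ACG GCA TCA CCG CGC TTA CAT TCC ACC ACT CTA CAG ACT ATC TGT ATG CCT CAT GCG ACG TTC TAC AGT GCC GTA TTG CTC AAC CAC TCA — no ATG→stop ORF.
Frame -3: CGG CAT CAC CGC GCT TAC ATT CCA CCA CTC TAC AGA CTA TCT GTA TGC CTC ATG CGA CGT TCT ACA GTG CCG TAT TGC TCA ACC ACT — no ATG→stop ORF.
Longest: frame +1, positions 37–60, 24 nt = 8 codons = 7 aa. → 8 codons.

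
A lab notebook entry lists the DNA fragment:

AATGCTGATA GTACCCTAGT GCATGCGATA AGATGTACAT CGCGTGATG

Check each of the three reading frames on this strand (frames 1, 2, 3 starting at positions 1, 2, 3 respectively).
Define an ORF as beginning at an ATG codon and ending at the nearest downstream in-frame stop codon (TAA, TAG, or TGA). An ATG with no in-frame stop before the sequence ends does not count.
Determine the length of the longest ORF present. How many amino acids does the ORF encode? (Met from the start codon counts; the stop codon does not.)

5

Frame 1: AAT GCT GAT AGT ACC CTA GTG CAT GCG ATA AGA TGT ACA TCG CGT GAT — no ATG→stop ORF.
Frame 2: ATG CTG ATA GTA CCC TAG TGC ATG CGA TAA GAT GTA CAT CGC GTG ATG — ATG at 2, stop TAG at 17 → 18 nt; ATG at 23, stop TAA at 29 → 9 nt.
Frame 3: TGC TGA TAG TAC CCT AGT GCA TGC GAT AAG ATG TAC ATC GCG TGA — ATG at 33, stop TGA at 45 → 15 nt.
Longest: frame 2, positions 2–19, 18 nt = 6 codons = 5 aa. → 5 amino acids.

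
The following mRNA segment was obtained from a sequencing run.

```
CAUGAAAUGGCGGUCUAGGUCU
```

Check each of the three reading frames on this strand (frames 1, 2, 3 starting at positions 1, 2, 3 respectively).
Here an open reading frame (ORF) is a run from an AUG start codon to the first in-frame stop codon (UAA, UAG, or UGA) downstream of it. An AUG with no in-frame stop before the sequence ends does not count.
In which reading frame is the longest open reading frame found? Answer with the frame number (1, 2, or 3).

Frame 1: CAU GAA AUG GCG GUC UAG GUC — AUG at 7, stop UAG at 16 → 12 nt.
Frame 2: AUG AAA UGG CGG UCU AGG UCU — no AUG→stop ORF.
Frame 3: UGA AAU GGC GGU CUA GGU — no AUG→stop ORF.
Longest ORF is 12 nt in frame 1 (positions 7–18).

1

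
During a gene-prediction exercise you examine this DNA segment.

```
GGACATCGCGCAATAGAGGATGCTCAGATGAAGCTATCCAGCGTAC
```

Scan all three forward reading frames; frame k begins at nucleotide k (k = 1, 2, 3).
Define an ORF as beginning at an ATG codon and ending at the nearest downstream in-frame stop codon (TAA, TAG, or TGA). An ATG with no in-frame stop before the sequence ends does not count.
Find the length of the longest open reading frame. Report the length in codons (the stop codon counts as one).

Frame 1: GGA CAT CGC GCA ATA GAG GAT GCT CAG ATG AAG CTA TCC AGC GTA — no ATG→stop ORF.
Frame 2: GAC ATC GCG CAA TAG AGG ATG CTC AGA TGA AGC TAT CCA GCG TAC — ATG at 20, stop TGA at 29 → 12 nt.
Frame 3: ACA TCG CGC AAT AGA GGA TGC TCA GAT GAA GCT ATC CAG CGT — no ATG→stop ORF.
Longest: frame 2, positions 20–31, 12 nt = 4 codons = 3 aa. → 4 codons.

4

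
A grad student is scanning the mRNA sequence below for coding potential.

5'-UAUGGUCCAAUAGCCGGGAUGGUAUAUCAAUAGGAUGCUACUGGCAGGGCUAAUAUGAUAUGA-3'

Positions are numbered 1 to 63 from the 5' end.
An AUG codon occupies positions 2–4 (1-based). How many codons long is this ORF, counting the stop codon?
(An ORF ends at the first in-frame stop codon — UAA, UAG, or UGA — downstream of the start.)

Codons from position 2: AUG (2–4), GUC (5–7), CAA (8–10), UAG (11–13).
UAG is the first in-frame stop; that's 4 codons including the stop.

4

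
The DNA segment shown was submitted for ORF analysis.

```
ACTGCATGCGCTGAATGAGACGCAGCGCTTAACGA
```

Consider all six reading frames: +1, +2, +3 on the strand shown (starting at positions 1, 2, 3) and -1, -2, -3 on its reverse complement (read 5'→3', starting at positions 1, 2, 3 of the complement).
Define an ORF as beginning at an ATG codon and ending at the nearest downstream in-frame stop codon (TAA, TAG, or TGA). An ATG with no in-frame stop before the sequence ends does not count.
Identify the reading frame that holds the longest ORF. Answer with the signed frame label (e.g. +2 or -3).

+3

Reverse complement (5'→3'): TCGTTAAGCGCTGCGTCTCATTCAGCGCATGCAGT
Frame +1: ACT GCA TGC GCT GAA TGA GAC GCA GCG CTT AAC — no ATG→stop ORF.
Frame +2: CTG CAT GCG CTG AAT GAG ACG CAG CGC TTA ACG — no ATG→stop ORF.
Frame +3: TGC ATG CGC TGA ATG AGA CGC AGC GCT TAA CGA — ATG at 6, stop TGA at 12 → 9 nt; ATG at 15, stop TAA at 30 → 18 nt.
Frame -1: TCG TTA AGC GCT GCG TCT CAT TCA GCG CAT GCA — no ATG→stop ORF.
Frame -2: CGT TAA GCG CTG CGT CTC ATT CAG CGC ATG CAG — no ATG→stop ORF.
Frame -3: GTT AAG CGC TGC GTC TCA TTC AGC GCA TGC AGT — no ATG→stop ORF.
Longest ORF is 18 nt in frame +3 (positions 15–32).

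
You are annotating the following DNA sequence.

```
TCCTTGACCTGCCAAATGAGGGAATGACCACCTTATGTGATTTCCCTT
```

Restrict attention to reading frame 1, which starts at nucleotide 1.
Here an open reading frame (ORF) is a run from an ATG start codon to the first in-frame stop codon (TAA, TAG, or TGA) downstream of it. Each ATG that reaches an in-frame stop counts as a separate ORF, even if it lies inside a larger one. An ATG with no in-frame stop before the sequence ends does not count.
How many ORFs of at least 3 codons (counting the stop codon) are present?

1

Frame 1: TCC TTG ACC TGC CAA ATG AGG GAA TGA CCA CCT TAT GTG ATT TCC CTT — ATG at 16, stop TGA at 25 → 12 nt.
ORFs ≥ 3 codons: frame 1 16–27 (4 codons). Count = 1.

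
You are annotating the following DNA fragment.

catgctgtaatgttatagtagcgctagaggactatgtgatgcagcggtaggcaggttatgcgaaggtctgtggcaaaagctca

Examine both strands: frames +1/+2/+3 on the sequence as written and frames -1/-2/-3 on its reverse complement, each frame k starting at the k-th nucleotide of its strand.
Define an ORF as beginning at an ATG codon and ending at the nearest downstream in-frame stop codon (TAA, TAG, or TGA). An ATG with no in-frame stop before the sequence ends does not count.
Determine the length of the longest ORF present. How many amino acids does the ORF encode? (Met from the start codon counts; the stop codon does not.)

Reverse complement (5'→3'): TGAGCTTTTGCCACAGACCTTCGCATAACCTGCCTACCGCTGCATCACATAGTCCTCTAGCGCTACTATAACATTACAGCATG
Frame +1: CAT GCT GTA ATG TTA TAG TAG CGC TAG AGG ACT ATG TGA TGC AGC GGT AGG CAG GTT ATG CGA AGG TCT GTG GCA AAA GCT — ATG at 10, stop TAG at 16 → 9 nt; ATG at 34, stop TGA at 37 → 6 nt.
Frame +2: ATG CTG TAA TGT TAT AGT AGC GCT AGA GGA CTA TGT GAT GCA GCG GTA GGC AGG TTA TGC GAA GGT CTG TGG CAA AAG CTC — ATG at 2, stop TAA at 8 → 9 nt.
Frame +3: TGC TGT AAT GTT ATA GTA GCG CTA GAG GAC TAT GTG ATG CAG CGG TAG GCA GGT TAT GCG AAG GTC TGT GGC AAA AGC TCA — ATG at 39, stop TAG at 48 → 12 nt.
Frame -1: TGA GCT TTT GCC ACA GAC CTT CGC ATA ACC TGC CTA CCG CTG CAT CAC ATA GTC CTC TAG CGC TAC TAT AAC ATT ACA GCA — no ATG→stop ORF.
Frame -2: GAG CTT TTG CCA CAG ACC TTC GCA TAA CCT GCC TAC CGC TGC ATC ACA TAG TCC TCT AGC GCT ACT ATA ACA TTA CAG CAT — no ATG→stop ORF.
Frame -3: AGC TTT TGC CAC AGA CCT TCG CAT AAC CTG CCT ACC GCT GCA TCA CAT AGT CCT CTA GCG CTA CTA TAA CAT TAC AGC ATG — no ATG→stop ORF.
Longest: frame +3, positions 39–50, 12 nt = 4 codons = 3 aa. → 3 amino acids.

3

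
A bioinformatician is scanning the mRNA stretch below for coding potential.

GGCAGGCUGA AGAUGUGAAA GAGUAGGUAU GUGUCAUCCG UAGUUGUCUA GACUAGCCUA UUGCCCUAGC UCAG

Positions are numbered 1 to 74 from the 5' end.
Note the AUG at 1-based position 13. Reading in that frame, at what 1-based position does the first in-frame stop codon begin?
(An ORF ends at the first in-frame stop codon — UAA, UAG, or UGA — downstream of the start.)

Codons from position 13: AUG (13–15), UGA (16–18).
UGA is a stop codon; it begins at position 16.

16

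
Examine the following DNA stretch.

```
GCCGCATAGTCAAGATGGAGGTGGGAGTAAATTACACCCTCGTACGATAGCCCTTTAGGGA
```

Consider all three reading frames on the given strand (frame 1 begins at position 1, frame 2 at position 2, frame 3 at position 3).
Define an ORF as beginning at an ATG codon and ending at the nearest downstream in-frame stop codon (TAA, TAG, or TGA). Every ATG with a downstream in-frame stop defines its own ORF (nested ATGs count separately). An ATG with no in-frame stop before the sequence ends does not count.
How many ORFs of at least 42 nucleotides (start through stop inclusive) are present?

0

Frame 1: GCC GCA TAG TCA AGA TGG AGG TGG GAG TAA ATT ACA CCC TCG TAC GAT AGC CCT TTA GGG — no ATG→stop ORF.
Frame 2: CCG CAT AGT CAA GAT GGA GGT GGG AGT AAA TTA CAC CCT CGT ACG ATA GCC CTT TAG GGA — no ATG→stop ORF.
Frame 3: CGC ATA GTC AAG ATG GAG GTG GGA GTA AAT TAC ACC CTC GTA CGA TAG CCC TTT AGG — ATG at 15, stop TAG at 48 → 36 nt.
No ORF reaches 42 nucleotides. Count = 0.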